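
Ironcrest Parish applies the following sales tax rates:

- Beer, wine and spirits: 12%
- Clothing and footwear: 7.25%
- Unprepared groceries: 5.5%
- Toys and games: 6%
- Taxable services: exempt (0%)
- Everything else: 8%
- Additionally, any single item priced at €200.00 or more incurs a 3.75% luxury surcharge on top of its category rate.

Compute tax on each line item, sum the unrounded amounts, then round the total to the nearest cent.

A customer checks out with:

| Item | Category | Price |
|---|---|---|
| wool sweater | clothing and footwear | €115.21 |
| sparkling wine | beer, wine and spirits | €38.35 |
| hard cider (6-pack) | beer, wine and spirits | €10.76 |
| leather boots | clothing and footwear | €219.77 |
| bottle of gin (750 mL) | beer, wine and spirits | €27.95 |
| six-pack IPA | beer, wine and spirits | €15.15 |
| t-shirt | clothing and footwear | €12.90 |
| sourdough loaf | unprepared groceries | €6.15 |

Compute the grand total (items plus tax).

Wool sweater €115.21: clothing and footwear → 7.25% → €8.352725
Sparkling wine €38.35: beer, wine and spirits → 12% → €4.602
Hard cider (6-pack) €10.76: beer, wine and spirits → 12% → €1.2912
Leather boots €219.77: clothing and footwear → 7.25% + 3.75% surcharge = 11% → €24.1747
Bottle of gin (750 mL) €27.95: beer, wine and spirits → 12% → €3.354
Six-pack IPA €15.15: beer, wine and spirits → 12% → €1.818
T-shirt €12.90: clothing and footwear → 7.25% → €0.93525
Sourdough loaf €6.15: unprepared groceries → 5.5% → €0.33825
Subtotal = €446.24; unrounded tax = €44.866125 → €44.87; total due = €491.11

€491.11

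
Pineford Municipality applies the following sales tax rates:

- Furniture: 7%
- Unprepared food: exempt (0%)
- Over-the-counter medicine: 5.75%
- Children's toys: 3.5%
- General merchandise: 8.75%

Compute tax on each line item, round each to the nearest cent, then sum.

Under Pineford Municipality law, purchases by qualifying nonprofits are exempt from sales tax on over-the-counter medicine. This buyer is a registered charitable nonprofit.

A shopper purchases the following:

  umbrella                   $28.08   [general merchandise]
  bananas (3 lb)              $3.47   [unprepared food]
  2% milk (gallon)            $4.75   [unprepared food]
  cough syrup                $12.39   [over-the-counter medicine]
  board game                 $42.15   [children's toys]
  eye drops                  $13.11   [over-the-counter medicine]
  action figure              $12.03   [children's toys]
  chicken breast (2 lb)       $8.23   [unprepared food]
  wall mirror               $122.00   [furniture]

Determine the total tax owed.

Umbrella $28.08: general merchandise → 8.75% → $2.46
Bananas (3 lb) $3.47: unprepared food → 0% → $0.00
2% milk (gallon) $4.75: unprepared food → 0% → $0.00
Cough syrup $12.39: over-the-counter medicine, buyer-exempt → 0% → $0.00
Board game $42.15: children's toys → 3.5% → $1.48
Eye drops $13.11: over-the-counter medicine, buyer-exempt → 0% → $0.00
Action figure $12.03: children's toys → 3.5% → $0.42
Chicken breast (2 lb) $8.23: unprepared food → 0% → $0.00
Wall mirror $122.00: furniture → 7% → $8.54
Total tax = $2.46 + $1.48 + $0.42 + $8.54 = $12.90

$12.90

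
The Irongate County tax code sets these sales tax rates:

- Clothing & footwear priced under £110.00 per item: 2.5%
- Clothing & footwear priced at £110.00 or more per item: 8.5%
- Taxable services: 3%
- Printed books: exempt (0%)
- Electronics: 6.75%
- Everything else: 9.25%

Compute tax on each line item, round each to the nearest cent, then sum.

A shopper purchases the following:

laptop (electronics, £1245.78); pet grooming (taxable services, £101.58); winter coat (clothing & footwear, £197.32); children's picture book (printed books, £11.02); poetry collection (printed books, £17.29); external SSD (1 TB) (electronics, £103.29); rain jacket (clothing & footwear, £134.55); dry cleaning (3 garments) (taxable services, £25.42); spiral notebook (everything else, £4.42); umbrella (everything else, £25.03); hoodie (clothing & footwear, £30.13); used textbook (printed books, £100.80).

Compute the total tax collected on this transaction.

£126.56

Laptop £1245.78: electronics → 6.75% → £84.09
Pet grooming £101.58: taxable services → 3% → £3.05
Winter coat £197.32: clothing & footwear, £110.00 or more → 8.5% → £16.77
Children's picture book £11.02: printed books → 0% → £0.00
Poetry collection £17.29: printed books → 0% → £0.00
External SSD (1 TB) £103.29: electronics → 6.75% → £6.97
Rain jacket £134.55: clothing & footwear, £110.00 or more → 8.5% → £11.44
Dry cleaning (3 garments) £25.42: taxable services → 3% → £0.76
Spiral notebook £4.42: everything else → 9.25% → £0.41
Umbrella £25.03: everything else → 9.25% → £2.32
Hoodie £30.13: clothing & footwear, under £110.00 → 2.5% → £0.75
Used textbook £100.80: printed books → 0% → £0.00
Total tax = £84.09 + £3.05 + £16.77 + £6.97 + £11.44 + £0.76 + £0.41 + £2.32 + £0.75 = £126.56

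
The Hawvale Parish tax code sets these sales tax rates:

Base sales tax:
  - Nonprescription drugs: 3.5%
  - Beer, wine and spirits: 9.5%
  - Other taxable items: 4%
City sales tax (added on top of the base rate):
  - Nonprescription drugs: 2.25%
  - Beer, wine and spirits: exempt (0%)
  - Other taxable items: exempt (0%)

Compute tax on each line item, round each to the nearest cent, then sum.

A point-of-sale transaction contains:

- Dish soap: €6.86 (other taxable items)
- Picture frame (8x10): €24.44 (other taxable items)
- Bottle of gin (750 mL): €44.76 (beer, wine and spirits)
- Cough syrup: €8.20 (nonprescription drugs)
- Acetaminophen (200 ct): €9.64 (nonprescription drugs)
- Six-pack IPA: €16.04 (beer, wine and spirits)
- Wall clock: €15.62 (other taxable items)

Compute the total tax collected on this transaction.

€8.66

Dish soap €6.86: other taxable items → 4% + 0% city = 4% → €0.27
Picture frame (8x10) €24.44: other taxable items → 4% + 0% city = 4% → €0.98
Bottle of gin (750 mL) €44.76: beer, wine and spirits → 9.5% + 0% city = 9.5% → €4.25
Cough syrup €8.20: nonprescription drugs → 3.5% + 2.25% city = 5.75% → €0.47
Acetaminophen (200 ct) €9.64: nonprescription drugs → 3.5% + 2.25% city = 5.75% → €0.55
Six-pack IPA €16.04: beer, wine and spirits → 9.5% + 0% city = 9.5% → €1.52
Wall clock €15.62: other taxable items → 4% + 0% city = 4% → €0.62
Total tax = €0.27 + €0.98 + €4.25 + €0.47 + €0.55 + €1.52 + €0.62 = €8.66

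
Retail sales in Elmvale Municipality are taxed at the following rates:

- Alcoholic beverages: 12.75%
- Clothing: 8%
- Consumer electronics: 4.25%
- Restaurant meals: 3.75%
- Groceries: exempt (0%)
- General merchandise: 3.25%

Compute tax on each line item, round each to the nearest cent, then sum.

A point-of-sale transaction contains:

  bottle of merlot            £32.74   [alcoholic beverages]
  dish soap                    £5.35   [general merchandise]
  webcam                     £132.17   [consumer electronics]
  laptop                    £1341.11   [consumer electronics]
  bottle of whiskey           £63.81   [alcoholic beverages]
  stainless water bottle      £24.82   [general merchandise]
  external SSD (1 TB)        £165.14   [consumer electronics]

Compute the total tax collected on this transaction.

Bottle of merlot £32.74: alcoholic beverages → 12.75% → £4.17
Dish soap £5.35: general merchandise → 3.25% → £0.17
Webcam £132.17: consumer electronics → 4.25% → £5.62
Laptop £1341.11: consumer electronics → 4.25% → £57.00
Bottle of whiskey £63.81: alcoholic beverages → 12.75% → £8.14
Stainless water bottle £24.82: general merchandise → 3.25% → £0.81
External SSD (1 TB) £165.14: consumer electronics → 4.25% → £7.02
Total tax = £4.17 + £0.17 + £5.62 + £57.00 + £8.14 + £0.81 + £7.02 = £82.93

£82.93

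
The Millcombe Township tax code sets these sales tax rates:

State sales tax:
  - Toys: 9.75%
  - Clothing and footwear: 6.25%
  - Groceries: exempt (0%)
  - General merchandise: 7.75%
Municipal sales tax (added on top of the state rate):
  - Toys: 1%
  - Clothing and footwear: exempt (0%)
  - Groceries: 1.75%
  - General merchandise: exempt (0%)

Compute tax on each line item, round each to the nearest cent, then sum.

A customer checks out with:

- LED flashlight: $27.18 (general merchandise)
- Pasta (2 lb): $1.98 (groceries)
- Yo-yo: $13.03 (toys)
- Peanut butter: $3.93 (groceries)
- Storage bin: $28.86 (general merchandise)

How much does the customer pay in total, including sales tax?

$80.83

LED flashlight $27.18: general merchandise → 7.75% + 0% municipal = 7.75% → $2.11
Pasta (2 lb) $1.98: groceries → 0% + 1.75% municipal = 1.75% → $0.03
Yo-yo $13.03: toys → 9.75% + 1% municipal = 10.75% → $1.40
Peanut butter $3.93: groceries → 0% + 1.75% municipal = 1.75% → $0.07
Storage bin $28.86: general merchandise → 7.75% + 0% municipal = 7.75% → $2.24
Subtotal = $74.98; tax = $5.85; total due = $80.83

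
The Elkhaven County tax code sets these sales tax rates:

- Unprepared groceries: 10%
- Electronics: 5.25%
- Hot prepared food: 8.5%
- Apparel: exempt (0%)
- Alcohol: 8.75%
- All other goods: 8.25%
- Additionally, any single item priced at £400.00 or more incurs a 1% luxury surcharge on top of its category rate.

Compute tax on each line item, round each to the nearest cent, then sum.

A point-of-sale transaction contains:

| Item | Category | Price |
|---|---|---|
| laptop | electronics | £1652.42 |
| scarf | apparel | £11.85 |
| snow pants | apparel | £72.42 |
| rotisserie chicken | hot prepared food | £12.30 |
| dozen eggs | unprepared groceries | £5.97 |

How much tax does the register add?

£104.93

Laptop £1652.42: electronics → 5.25% + 1% surcharge = 6.25% → £103.28
Scarf £11.85: apparel → 0% → £0.00
Snow pants £72.42: apparel → 0% → £0.00
Rotisserie chicken £12.30: hot prepared food → 8.5% → £1.05
Dozen eggs £5.97: unprepared groceries → 10% → £0.60
Total tax = £103.28 + £1.05 + £0.60 = £104.93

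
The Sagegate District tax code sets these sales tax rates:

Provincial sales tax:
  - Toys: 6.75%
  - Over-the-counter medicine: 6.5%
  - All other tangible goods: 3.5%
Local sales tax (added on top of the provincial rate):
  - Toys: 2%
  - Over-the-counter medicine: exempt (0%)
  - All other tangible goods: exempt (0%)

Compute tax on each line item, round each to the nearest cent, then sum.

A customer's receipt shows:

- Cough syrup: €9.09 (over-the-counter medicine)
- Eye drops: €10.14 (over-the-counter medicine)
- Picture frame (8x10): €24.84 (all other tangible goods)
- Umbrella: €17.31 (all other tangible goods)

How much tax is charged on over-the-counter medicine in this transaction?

Cough syrup €9.09: over-the-counter medicine → 6.5% + 0% local = 6.5% → €0.59
Eye drops €10.14: over-the-counter medicine → 6.5% + 0% local = 6.5% → €0.66
Tax on over-the-counter medicine = €0.59 + €0.66 = €1.25

€1.25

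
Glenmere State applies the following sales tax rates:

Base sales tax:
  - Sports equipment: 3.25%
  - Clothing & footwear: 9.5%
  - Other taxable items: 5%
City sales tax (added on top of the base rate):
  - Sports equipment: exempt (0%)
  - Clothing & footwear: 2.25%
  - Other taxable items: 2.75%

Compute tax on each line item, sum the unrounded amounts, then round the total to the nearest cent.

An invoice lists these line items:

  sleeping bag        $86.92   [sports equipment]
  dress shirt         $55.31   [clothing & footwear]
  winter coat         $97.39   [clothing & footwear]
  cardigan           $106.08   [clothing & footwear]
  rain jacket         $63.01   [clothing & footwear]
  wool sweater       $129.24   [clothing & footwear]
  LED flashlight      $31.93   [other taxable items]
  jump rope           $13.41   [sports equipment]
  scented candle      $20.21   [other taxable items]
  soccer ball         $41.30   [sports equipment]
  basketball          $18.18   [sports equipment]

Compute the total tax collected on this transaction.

$62.23

Sleeping bag $86.92: sports equipment → 3.25% + 0% city = 3.25% → $2.8249
Dress shirt $55.31: clothing & footwear → 9.5% + 2.25% city = 11.75% → $6.498925
Winter coat $97.39: clothing & footwear → 9.5% + 2.25% city = 11.75% → $11.443325
Cardigan $106.08: clothing & footwear → 9.5% + 2.25% city = 11.75% → $12.4644
Rain jacket $63.01: clothing & footwear → 9.5% + 2.25% city = 11.75% → $7.403675
Wool sweater $129.24: clothing & footwear → 9.5% + 2.25% city = 11.75% → $15.1857
LED flashlight $31.93: other taxable items → 5% + 2.75% city = 7.75% → $2.474575
Jump rope $13.41: sports equipment → 3.25% + 0% city = 3.25% → $0.435825
Scented candle $20.21: other taxable items → 5% + 2.75% city = 7.75% → $1.566275
Soccer ball $41.30: sports equipment → 3.25% + 0% city = 3.25% → $1.34225
Basketball $18.18: sports equipment → 3.25% + 0% city = 3.25% → $0.59085
Unrounded tax sum = $62.2307 → $62.23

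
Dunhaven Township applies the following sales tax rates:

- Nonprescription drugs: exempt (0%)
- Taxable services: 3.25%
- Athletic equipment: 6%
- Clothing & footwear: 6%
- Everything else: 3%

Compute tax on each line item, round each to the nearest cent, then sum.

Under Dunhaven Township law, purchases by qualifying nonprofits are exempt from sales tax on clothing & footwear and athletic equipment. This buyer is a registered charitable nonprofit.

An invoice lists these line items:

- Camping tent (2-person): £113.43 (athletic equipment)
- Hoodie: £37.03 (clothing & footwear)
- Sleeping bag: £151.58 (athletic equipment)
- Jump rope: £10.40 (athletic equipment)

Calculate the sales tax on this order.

£0.00

Camping tent (2-person) £113.43: athletic equipment, buyer-exempt → 0% → £0.00
Hoodie £37.03: clothing & footwear, buyer-exempt → 0% → £0.00
Sleeping bag £151.58: athletic equipment, buyer-exempt → 0% → £0.00
Jump rope £10.40: athletic equipment, buyer-exempt → 0% → £0.00
Total tax = £0.00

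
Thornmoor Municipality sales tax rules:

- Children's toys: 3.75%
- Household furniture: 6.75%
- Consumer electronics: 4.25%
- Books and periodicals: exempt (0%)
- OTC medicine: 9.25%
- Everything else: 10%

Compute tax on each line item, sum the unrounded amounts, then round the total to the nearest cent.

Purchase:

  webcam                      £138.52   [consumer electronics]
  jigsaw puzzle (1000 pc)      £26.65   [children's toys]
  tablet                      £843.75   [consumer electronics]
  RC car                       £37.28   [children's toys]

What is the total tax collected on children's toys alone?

£2.40

Jigsaw puzzle (1000 pc) £26.65: children's toys → 3.75% → £0.999375
RC car £37.28: children's toys → 3.75% → £1.398
Tax on children's toys: unrounded sum = £2.397375 → £2.40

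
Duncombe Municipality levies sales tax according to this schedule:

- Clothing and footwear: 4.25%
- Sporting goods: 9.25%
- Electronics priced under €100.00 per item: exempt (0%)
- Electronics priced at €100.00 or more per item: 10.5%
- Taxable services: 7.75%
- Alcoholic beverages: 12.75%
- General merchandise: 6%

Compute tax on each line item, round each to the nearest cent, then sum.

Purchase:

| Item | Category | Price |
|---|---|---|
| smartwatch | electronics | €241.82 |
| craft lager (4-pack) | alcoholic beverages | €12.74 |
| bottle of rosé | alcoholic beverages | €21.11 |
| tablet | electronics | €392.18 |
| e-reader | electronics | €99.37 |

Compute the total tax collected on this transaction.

€70.88

Smartwatch €241.82: electronics, €100.00 or more → 10.5% → €25.39
Craft lager (4-pack) €12.74: alcoholic beverages → 12.75% → €1.62
Bottle of rosé €21.11: alcoholic beverages → 12.75% → €2.69
Tablet €392.18: electronics, €100.00 or more → 10.5% → €41.18
E-reader €99.37: electronics, under €100.00 → 0% → €0.00
Total tax = €25.39 + €1.62 + €2.69 + €41.18 = €70.88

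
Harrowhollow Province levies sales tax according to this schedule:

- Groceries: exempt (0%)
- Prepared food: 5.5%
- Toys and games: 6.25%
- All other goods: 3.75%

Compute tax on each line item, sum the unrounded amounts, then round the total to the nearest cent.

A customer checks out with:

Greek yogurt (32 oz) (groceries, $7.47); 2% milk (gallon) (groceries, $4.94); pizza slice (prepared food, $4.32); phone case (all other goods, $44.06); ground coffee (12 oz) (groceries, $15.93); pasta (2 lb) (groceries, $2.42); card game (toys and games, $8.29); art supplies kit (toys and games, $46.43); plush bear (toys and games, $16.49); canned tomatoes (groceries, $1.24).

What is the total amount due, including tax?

Greek yogurt (32 oz) $7.47: groceries → 0% → $0.00
2% milk (gallon) $4.94: groceries → 0% → $0.00
Pizza slice $4.32: prepared food → 5.5% → $0.2376
Phone case $44.06: all other goods → 3.75% → $1.65225
Ground coffee (12 oz) $15.93: groceries → 0% → $0.00
Pasta (2 lb) $2.42: groceries → 0% → $0.00
Card game $8.29: toys and games → 6.25% → $0.518125
Art supplies kit $46.43: toys and games → 6.25% → $2.901875
Plush bear $16.49: toys and games → 6.25% → $1.030625
Canned tomatoes $1.24: groceries → 0% → $0.00
Subtotal = $151.59; unrounded tax = $6.340475 → $6.34; total due = $157.93

$157.93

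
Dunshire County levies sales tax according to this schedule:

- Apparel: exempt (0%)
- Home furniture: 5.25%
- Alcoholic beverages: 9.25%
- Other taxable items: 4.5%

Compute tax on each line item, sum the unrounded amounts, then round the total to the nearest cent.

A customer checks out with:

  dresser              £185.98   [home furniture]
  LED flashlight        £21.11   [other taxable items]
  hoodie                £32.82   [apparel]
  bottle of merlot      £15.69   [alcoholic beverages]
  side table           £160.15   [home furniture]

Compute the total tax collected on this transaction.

£20.57

Dresser £185.98: home furniture → 5.25% → £9.76395
LED flashlight £21.11: other taxable items → 4.5% → £0.94995
Hoodie £32.82: apparel → 0% → £0.00
Bottle of merlot £15.69: alcoholic beverages → 9.25% → £1.451325
Side table £160.15: home furniture → 5.25% → £8.407875
Unrounded tax sum = £20.5731 → £20.57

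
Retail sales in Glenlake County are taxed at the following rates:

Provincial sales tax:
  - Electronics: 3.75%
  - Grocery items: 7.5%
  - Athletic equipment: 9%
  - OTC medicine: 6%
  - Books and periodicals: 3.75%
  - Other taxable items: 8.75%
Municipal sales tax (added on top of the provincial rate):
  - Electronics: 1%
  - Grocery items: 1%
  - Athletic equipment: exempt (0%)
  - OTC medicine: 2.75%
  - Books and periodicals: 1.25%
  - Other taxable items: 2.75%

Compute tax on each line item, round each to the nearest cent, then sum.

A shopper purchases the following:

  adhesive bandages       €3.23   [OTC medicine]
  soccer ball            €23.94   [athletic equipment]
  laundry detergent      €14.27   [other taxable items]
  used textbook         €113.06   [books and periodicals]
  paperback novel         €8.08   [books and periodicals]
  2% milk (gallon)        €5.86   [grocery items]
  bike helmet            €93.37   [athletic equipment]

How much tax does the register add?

Adhesive bandages €3.23: OTC medicine → 6% + 2.75% municipal = 8.75% → €0.28
Soccer ball €23.94: athletic equipment → 9% + 0% municipal = 9% → €2.15
Laundry detergent €14.27: other taxable items → 8.75% + 2.75% municipal = 11.5% → €1.64
Used textbook €113.06: books and periodicals → 3.75% + 1.25% municipal = 5% → €5.65
Paperback novel €8.08: books and periodicals → 3.75% + 1.25% municipal = 5% → €0.40
2% milk (gallon) €5.86: grocery items → 7.5% + 1% municipal = 8.5% → €0.50
Bike helmet €93.37: athletic equipment → 9% + 0% municipal = 9% → €8.40
Total tax = €0.28 + €2.15 + €1.64 + €5.65 + €0.40 + €0.50 + €8.40 = €19.02

€19.02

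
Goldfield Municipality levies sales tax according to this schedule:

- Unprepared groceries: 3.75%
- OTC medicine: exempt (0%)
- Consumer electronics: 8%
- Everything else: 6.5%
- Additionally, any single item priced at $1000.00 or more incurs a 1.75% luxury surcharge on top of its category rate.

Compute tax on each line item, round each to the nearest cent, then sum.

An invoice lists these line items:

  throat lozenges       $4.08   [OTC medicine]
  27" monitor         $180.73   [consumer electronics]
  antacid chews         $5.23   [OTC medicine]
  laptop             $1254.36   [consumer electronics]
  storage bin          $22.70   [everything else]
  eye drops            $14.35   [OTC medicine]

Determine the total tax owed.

$138.24

Throat lozenges $4.08: OTC medicine → 0% → $0.00
27" monitor $180.73: consumer electronics → 8% → $14.46
Antacid chews $5.23: OTC medicine → 0% → $0.00
Laptop $1254.36: consumer electronics → 8% + 1.75% surcharge = 9.75% → $122.30
Storage bin $22.70: everything else → 6.5% → $1.48
Eye drops $14.35: OTC medicine → 0% → $0.00
Total tax = $14.46 + $122.30 + $1.48 = $138.24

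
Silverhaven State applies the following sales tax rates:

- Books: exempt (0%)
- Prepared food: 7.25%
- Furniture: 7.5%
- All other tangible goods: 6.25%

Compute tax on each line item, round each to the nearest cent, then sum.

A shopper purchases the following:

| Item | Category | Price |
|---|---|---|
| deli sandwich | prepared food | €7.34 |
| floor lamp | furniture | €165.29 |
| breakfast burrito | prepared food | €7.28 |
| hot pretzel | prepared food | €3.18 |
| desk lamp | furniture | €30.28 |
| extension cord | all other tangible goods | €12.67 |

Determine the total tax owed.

€16.75

Deli sandwich €7.34: prepared food → 7.25% → €0.53
Floor lamp €165.29: furniture → 7.5% → €12.40
Breakfast burrito €7.28: prepared food → 7.25% → €0.53
Hot pretzel €3.18: prepared food → 7.25% → €0.23
Desk lamp €30.28: furniture → 7.5% → €2.27
Extension cord €12.67: all other tangible goods → 6.25% → €0.79
Total tax = €0.53 + €12.40 + €0.53 + €0.23 + €2.27 + €0.79 = €16.75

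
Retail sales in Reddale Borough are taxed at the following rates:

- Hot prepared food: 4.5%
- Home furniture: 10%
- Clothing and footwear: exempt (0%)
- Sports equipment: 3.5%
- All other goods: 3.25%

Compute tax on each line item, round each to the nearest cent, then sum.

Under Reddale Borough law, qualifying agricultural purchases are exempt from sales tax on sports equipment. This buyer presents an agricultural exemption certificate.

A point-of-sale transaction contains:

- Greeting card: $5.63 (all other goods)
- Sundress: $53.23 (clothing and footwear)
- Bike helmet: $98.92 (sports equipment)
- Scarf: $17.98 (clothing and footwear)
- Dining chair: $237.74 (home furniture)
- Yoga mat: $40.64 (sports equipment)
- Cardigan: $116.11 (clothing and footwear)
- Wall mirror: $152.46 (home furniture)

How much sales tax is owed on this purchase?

$39.20

Greeting card $5.63: all other goods → 3.25% → $0.18
Sundress $53.23: clothing and footwear → 0% → $0.00
Bike helmet $98.92: sports equipment, buyer-exempt → 0% → $0.00
Scarf $17.98: clothing and footwear → 0% → $0.00
Dining chair $237.74: home furniture → 10% → $23.77
Yoga mat $40.64: sports equipment, buyer-exempt → 0% → $0.00
Cardigan $116.11: clothing and footwear → 0% → $0.00
Wall mirror $152.46: home furniture → 10% → $15.25
Total tax = $0.18 + $23.77 + $15.25 = $39.20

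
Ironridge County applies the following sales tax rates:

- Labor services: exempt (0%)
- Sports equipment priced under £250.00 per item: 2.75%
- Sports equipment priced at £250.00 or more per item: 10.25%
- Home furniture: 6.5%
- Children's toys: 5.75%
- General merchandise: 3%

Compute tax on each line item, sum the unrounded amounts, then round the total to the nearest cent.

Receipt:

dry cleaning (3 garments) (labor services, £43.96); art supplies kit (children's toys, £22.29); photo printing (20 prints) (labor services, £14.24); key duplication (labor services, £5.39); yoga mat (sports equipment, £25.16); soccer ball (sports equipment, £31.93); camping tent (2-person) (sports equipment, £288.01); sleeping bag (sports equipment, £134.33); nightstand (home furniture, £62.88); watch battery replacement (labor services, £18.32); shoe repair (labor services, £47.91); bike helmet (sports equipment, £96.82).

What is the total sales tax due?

£42.82

Dry cleaning (3 garments) £43.96: labor services → 0% → £0.00
Art supplies kit £22.29: children's toys → 5.75% → £1.281675
Photo printing (20 prints) £14.24: labor services → 0% → £0.00
Key duplication £5.39: labor services → 0% → £0.00
Yoga mat £25.16: sports equipment, under £250.00 → 2.75% → £0.6919
Soccer ball £31.93: sports equipment, under £250.00 → 2.75% → £0.878075
Camping tent (2-person) £288.01: sports equipment, £250.00 or more → 10.25% → £29.521025
Sleeping bag £134.33: sports equipment, under £250.00 → 2.75% → £3.694075
Nightstand £62.88: home furniture → 6.5% → £4.0872
Watch battery replacement £18.32: labor services → 0% → £0.00
Shoe repair £47.91: labor services → 0% → £0.00
Bike helmet £96.82: sports equipment, under £250.00 → 2.75% → £2.66255
Unrounded tax sum = £42.8165 → £42.82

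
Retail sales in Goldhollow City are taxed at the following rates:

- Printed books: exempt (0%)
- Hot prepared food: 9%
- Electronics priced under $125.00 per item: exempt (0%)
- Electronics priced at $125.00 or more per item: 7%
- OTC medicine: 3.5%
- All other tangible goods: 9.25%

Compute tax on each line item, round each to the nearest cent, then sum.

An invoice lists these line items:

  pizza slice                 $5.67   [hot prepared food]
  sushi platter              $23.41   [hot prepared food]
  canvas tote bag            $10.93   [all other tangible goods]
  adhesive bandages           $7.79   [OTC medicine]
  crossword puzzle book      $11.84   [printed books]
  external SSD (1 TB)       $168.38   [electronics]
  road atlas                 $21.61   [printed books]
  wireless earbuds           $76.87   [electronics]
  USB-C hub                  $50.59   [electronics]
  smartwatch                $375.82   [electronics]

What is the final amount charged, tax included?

$794.91

Pizza slice $5.67: hot prepared food → 9% → $0.51
Sushi platter $23.41: hot prepared food → 9% → $2.11
Canvas tote bag $10.93: all other tangible goods → 9.25% → $1.01
Adhesive bandages $7.79: OTC medicine → 3.5% → $0.27
Crossword puzzle book $11.84: printed books → 0% → $0.00
External SSD (1 TB) $168.38: electronics, $125.00 or more → 7% → $11.79
Road atlas $21.61: printed books → 0% → $0.00
Wireless earbuds $76.87: electronics, under $125.00 → 0% → $0.00
USB-C hub $50.59: electronics, under $125.00 → 0% → $0.00
Smartwatch $375.82: electronics, $125.00 or more → 7% → $26.31
Subtotal = $752.91; tax = $42.00; total due = $794.91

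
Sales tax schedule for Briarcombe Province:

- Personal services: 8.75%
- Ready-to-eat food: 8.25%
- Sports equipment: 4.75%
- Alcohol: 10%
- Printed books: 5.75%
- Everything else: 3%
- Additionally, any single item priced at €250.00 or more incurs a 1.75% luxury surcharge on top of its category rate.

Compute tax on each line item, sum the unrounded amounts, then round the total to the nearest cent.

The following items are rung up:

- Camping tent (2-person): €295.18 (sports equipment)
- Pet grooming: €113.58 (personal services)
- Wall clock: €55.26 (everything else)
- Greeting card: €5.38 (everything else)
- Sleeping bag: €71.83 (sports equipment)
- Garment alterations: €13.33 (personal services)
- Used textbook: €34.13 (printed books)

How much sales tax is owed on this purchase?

Camping tent (2-person) €295.18: sports equipment → 4.75% + 1.75% surcharge = 6.5% → €19.1867
Pet grooming €113.58: personal services → 8.75% → €9.93825
Wall clock €55.26: everything else → 3% → €1.6578
Greeting card €5.38: everything else → 3% → €0.1614
Sleeping bag €71.83: sports equipment → 4.75% → €3.411925
Garment alterations €13.33: personal services → 8.75% → €1.166375
Used textbook €34.13: printed books → 5.75% → €1.962475
Unrounded tax sum = €37.484925 → €37.48

€37.48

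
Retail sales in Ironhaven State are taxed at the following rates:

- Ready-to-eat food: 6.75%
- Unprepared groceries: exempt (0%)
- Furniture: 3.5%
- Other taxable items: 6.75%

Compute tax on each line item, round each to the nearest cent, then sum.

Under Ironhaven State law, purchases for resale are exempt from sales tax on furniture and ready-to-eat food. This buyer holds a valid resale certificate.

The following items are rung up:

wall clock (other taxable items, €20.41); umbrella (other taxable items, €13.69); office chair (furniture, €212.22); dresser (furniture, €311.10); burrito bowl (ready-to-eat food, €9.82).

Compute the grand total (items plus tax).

Wall clock €20.41: other taxable items → 6.75% → €1.38
Umbrella €13.69: other taxable items → 6.75% → €0.92
Office chair €212.22: furniture, buyer-exempt → 0% → €0.00
Dresser €311.10: furniture, buyer-exempt → 0% → €0.00
Burrito bowl €9.82: ready-to-eat food, buyer-exempt → 0% → €0.00
Subtotal = €567.24; tax = €2.30; total due = €569.54

€569.54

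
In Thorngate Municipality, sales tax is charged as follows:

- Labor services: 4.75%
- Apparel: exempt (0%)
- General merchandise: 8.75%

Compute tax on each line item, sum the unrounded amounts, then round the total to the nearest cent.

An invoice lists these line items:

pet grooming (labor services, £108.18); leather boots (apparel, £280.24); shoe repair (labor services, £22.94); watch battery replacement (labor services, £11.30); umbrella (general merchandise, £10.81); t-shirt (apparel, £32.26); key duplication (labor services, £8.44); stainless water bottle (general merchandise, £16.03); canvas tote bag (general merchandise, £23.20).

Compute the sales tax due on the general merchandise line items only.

Umbrella £10.81: general merchandise → 8.75% → £0.945875
Stainless water bottle £16.03: general merchandise → 8.75% → £1.402625
Canvas tote bag £23.20: general merchandise → 8.75% → £2.03
Tax on general merchandise: unrounded sum = £4.3785 → £4.38

£4.38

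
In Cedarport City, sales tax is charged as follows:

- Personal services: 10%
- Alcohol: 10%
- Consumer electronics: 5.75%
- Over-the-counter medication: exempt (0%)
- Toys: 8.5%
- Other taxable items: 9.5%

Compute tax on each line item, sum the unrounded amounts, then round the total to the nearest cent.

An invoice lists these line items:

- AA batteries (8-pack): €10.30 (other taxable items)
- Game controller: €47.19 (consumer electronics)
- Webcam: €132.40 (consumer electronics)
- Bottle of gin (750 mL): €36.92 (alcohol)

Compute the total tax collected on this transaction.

€15.00

AA batteries (8-pack) €10.30: other taxable items → 9.5% → €0.9785
Game controller €47.19: consumer electronics → 5.75% → €2.713425
Webcam €132.40: consumer electronics → 5.75% → €7.613
Bottle of gin (750 mL) €36.92: alcohol → 10% → €3.692
Unrounded tax sum = €14.996925 → €15.00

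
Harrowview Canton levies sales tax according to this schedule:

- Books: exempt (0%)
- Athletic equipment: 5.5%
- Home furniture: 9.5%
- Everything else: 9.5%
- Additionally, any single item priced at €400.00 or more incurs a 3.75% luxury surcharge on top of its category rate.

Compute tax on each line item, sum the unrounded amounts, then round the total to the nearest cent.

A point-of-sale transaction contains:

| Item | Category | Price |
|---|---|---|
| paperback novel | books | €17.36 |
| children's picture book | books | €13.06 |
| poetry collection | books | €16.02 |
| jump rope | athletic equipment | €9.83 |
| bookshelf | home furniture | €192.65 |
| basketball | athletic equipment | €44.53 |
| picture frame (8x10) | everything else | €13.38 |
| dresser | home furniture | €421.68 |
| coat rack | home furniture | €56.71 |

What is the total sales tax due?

Paperback novel €17.36: books → 0% → €0.00
Children's picture book €13.06: books → 0% → €0.00
Poetry collection €16.02: books → 0% → €0.00
Jump rope €9.83: athletic equipment → 5.5% → €0.54065
Bookshelf €192.65: home furniture → 9.5% → €18.30175
Basketball €44.53: athletic equipment → 5.5% → €2.44915
Picture frame (8x10) €13.38: everything else → 9.5% → €1.2711
Dresser €421.68: home furniture → 9.5% + 3.75% surcharge = 13.25% → €55.8726
Coat rack €56.71: home furniture → 9.5% → €5.38745
Unrounded tax sum = €83.8227 → €83.82

€83.82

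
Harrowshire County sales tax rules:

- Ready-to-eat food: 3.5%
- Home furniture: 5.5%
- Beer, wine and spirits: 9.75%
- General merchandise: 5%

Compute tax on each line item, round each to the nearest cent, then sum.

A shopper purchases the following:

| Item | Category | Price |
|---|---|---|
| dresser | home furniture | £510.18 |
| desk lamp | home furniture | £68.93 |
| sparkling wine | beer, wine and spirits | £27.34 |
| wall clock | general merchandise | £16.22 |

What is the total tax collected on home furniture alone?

Dresser £510.18: home furniture → 5.5% → £28.06
Desk lamp £68.93: home furniture → 5.5% → £3.79
Tax on home furniture = £28.06 + £3.79 = £31.85

£31.85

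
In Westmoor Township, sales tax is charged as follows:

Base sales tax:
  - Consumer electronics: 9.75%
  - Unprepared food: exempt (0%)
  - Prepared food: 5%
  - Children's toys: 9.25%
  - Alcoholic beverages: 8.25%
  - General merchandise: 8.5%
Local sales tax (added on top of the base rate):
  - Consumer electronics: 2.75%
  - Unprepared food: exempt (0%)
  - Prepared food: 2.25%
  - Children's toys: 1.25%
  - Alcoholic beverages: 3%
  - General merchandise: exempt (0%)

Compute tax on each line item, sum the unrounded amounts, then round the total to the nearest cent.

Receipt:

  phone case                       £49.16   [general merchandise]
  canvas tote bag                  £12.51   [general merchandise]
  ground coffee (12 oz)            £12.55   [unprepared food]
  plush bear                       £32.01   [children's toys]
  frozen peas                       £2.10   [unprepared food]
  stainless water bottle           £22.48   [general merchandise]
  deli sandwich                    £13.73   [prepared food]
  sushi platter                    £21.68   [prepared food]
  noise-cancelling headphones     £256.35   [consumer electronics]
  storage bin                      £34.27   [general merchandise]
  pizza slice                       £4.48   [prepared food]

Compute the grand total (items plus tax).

Phone case £49.16: general merchandise → 8.5% + 0% local = 8.5% → £4.1786
Canvas tote bag £12.51: general merchandise → 8.5% + 0% local = 8.5% → £1.06335
Ground coffee (12 oz) £12.55: unprepared food → 0% + 0% local = 0% → £0.00
Plush bear £32.01: children's toys → 9.25% + 1.25% local = 10.5% → £3.36105
Frozen peas £2.10: unprepared food → 0% + 0% local = 0% → £0.00
Stainless water bottle £22.48: general merchandise → 8.5% + 0% local = 8.5% → £1.9108
Deli sandwich £13.73: prepared food → 5% + 2.25% local = 7.25% → £0.995425
Sushi platter £21.68: prepared food → 5% + 2.25% local = 7.25% → £1.5718
Noise-cancelling headphones £256.35: consumer electronics → 9.75% + 2.75% local = 12.5% → £32.04375
Storage bin £34.27: general merchandise → 8.5% + 0% local = 8.5% → £2.91295
Pizza slice £4.48: prepared food → 5% + 2.25% local = 7.25% → £0.3248
Subtotal = £461.32; unrounded tax = £48.362525 → £48.36; total due = £509.68

£509.68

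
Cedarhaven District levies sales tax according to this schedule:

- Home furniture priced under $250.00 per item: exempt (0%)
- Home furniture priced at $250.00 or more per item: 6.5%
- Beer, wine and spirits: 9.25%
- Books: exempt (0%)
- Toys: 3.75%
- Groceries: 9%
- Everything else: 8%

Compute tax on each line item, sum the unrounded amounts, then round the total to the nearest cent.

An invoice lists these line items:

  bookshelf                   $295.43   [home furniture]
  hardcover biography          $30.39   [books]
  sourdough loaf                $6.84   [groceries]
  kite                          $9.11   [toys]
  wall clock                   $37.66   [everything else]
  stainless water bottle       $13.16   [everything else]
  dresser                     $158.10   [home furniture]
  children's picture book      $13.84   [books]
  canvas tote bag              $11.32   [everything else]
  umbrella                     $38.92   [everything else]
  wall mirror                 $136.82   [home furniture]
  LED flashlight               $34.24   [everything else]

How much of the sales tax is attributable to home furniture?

Bookshelf $295.43: home furniture, $250.00 or more → 6.5% → $19.20295
Dresser $158.10: home furniture, under $250.00 → 0% → $0.00
Wall mirror $136.82: home furniture, under $250.00 → 0% → $0.00
Tax on home furniture: unrounded sum = $19.20295 → $19.20

$19.20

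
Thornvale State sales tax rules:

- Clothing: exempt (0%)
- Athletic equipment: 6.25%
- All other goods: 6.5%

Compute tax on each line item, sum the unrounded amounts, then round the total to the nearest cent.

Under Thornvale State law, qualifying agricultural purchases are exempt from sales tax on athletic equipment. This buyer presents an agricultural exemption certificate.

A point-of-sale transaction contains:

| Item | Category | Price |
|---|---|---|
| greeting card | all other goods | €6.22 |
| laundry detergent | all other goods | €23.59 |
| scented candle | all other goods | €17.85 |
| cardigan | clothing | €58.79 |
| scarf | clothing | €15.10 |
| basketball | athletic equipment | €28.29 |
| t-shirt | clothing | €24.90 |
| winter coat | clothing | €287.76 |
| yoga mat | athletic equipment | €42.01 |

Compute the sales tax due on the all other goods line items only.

Greeting card €6.22: all other goods → 6.5% → €0.4043
Laundry detergent €23.59: all other goods → 6.5% → €1.53335
Scented candle €17.85: all other goods → 6.5% → €1.16025
Tax on all other goods: unrounded sum = €3.0979 → €3.10

€3.10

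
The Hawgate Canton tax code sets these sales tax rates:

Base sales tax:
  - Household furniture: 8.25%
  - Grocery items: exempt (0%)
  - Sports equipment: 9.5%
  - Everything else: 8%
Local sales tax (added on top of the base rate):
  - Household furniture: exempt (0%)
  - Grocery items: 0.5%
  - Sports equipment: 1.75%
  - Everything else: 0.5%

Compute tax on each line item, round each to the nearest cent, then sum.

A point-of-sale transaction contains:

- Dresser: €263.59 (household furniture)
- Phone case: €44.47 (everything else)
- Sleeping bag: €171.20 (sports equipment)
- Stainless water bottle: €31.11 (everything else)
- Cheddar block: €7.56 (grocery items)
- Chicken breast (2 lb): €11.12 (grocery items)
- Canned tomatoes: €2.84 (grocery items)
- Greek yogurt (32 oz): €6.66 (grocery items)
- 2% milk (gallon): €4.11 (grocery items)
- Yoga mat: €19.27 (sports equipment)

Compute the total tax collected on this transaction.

Dresser €263.59: household furniture → 8.25% + 0% local = 8.25% → €21.75
Phone case €44.47: everything else → 8% + 0.5% local = 8.5% → €3.78
Sleeping bag €171.20: sports equipment → 9.5% + 1.75% local = 11.25% → €19.26
Stainless water bottle €31.11: everything else → 8% + 0.5% local = 8.5% → €2.64
Cheddar block €7.56: grocery items → 0% + 0.5% local = 0.5% → €0.04
Chicken breast (2 lb) €11.12: grocery items → 0% + 0.5% local = 0.5% → €0.06
Canned tomatoes €2.84: grocery items → 0% + 0.5% local = 0.5% → €0.01
Greek yogurt (32 oz) €6.66: grocery items → 0% + 0.5% local = 0.5% → €0.03
2% milk (gallon) €4.11: grocery items → 0% + 0.5% local = 0.5% → €0.02
Yoga mat €19.27: sports equipment → 9.5% + 1.75% local = 11.25% → €2.17
Total tax = €21.75 + €3.78 + €19.26 + €2.64 + €0.04 + €0.06 + €0.01 + €0.03 + €0.02 + €2.17 = €49.76

€49.76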